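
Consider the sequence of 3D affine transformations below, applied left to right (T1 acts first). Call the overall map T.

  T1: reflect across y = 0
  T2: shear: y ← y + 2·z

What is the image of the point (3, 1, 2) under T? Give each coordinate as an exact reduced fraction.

T(p) = (3, 3, 2)

T1 reflect across y = 0: (3, 1, 2) → (3, -1, 2)
T2 shear: y ← y + 2·z: (3, -1, 2) → (3, 3, 2)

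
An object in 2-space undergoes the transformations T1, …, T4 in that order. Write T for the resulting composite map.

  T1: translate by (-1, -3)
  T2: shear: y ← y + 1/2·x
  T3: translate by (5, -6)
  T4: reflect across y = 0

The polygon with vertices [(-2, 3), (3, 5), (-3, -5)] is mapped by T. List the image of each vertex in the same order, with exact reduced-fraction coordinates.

image vertices: (2, 15/2), (7, 3), (1, 16)

T1 translate by (-1, -3): (-2, 3) → (-3, 0); (3, 5) → (2, 2); (-3, -5) → (-4, -8)
T2 shear: y ← y + 1/2·x: (-3, 0) → (-3, -3/2); (2, 2) → (2, 3); (-4, -8) → (-4, -10)
T3 translate by (5, -6): (-3, -3/2) → (2, -15/2); (2, 3) → (7, -3); (-4, -10) → (1, -16)
T4 reflect across y = 0: (2, -15/2) → (2, 15/2); (7, -3) → (7, 3); (1, -16) → (1, 16)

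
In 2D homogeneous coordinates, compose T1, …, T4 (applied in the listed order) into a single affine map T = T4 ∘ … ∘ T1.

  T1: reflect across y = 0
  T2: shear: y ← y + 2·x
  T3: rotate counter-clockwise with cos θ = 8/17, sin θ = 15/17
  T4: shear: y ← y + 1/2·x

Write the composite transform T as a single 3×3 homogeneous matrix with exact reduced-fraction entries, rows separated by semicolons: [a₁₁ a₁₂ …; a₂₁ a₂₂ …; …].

T1 = [1 0 0; 0 -1 0; 0 0 1]
T2·T1 = [1 0 0; 2 -1 0; 0 0 1]
T3·…·T1 = [-22/17 15/17 0; 31/17 -8/17 0; 0 0 1]
T4·…·T1 = [-22/17 15/17 0; 20/17 -1/34 0; 0 0 1]

T = [-22/17 15/17 0; 20/17 -1/34 0; 0 0 1]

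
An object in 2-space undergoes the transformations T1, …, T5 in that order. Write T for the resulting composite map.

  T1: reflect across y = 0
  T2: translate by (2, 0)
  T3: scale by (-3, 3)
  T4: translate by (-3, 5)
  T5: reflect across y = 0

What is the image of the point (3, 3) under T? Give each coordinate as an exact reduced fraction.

T(p) = (-18, 4)

T1 reflect across y = 0: (3, 3) → (3, -3)
T2 translate by (2, 0): (3, -3) → (5, -3)
T3 scale by (-3, 3): (5, -3) → (-15, -9)
T4 translate by (-3, 5): (-15, -9) → (-18, -4)
T5 reflect across y = 0: (-18, -4) → (-18, 4)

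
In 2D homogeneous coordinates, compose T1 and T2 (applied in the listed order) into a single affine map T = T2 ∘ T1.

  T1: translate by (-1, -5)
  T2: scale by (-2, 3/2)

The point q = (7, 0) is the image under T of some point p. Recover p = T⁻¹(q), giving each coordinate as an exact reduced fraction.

T1 = [1 0 -1; 0 1 -5; 0 0 1]
T2·T1 = [-2 0 2; 0 3/2 -15/2; 0 0 1]
det M = -3; M⁻¹ = [-1/2 0 1; 0 2/3 5; 0 0 1]
M⁻¹ · (7, 0)ᵀ = (-5/2, 5)ᵀ

p = (-5/2, 5)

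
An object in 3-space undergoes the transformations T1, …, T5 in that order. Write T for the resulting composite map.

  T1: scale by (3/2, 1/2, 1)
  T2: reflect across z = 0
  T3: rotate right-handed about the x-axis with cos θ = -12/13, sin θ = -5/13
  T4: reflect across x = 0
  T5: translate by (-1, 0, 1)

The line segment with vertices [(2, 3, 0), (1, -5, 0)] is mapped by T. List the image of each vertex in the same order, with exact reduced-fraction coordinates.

T1 scale by (3/2, 1/2, 1): (2, 3, 0) → (3, 3/2, 0); (1, -5, 0) → (3/2, -5/2, 0)
T2 reflect across z = 0: (3, 3/2, 0) → (3, 3/2, 0); (3/2, -5/2, 0) → (3/2, -5/2, 0)
T3 rotate right-handed about the x-axis with cos θ = -12/13, sin θ = -5/13: (3, 3/2, 0) → (3, -18/13, -15/26); (3/2, -5/2, 0) → (3/2, 30/13, 25/26)
T4 reflect across x = 0: (3, -18/13, -15/26) → (-3, -18/13, -15/26); (3/2, 30/13, 25/26) → (-3/2, 30/13, 25/26)
T5 translate by (-1, 0, 1): (-3, -18/13, -15/26) → (-4, -18/13, 11/26); (-3/2, 30/13, 25/26) → (-5/2, 30/13, 51/26)

image vertices: (-4, -18/13, 11/26), (-5/2, 30/13, 51/26)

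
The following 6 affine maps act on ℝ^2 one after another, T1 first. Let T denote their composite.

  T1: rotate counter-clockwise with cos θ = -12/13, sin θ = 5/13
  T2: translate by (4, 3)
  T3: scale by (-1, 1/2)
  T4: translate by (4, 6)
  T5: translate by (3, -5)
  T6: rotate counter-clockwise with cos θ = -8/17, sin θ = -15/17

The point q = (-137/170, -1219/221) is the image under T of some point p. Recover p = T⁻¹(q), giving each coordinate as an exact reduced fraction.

T1 = [-12/13 -5/13 0; 5/13 -12/13 0; 0 0 1]
T2·T1 = [-12/13 -5/13 4; 5/13 -12/13 3; 0 0 1]
T3·…·T1 = [12/13 5/13 -4; 5/26 -6/13 3/2; 0 0 1]
T4·…·T1 = [12/13 5/13 0; 5/26 -6/13 15/2; 0 0 1]
T5·…·T1 = [12/13 5/13 3; 5/26 -6/13 5/2; 0 0 1]
T6·…·T1 = [-9/34 -10/17 27/34; -200/221 -27/221 -65/17; 0 0 1]
det M = -1/2; M⁻¹ = [54/221 -20/17 -61/13; -400/221 9/17 45/13; 0 0 1]
M⁻¹ · (-137/170, -1219/221)ᵀ = (8/5, 2)ᵀ

p = (8/5, 2)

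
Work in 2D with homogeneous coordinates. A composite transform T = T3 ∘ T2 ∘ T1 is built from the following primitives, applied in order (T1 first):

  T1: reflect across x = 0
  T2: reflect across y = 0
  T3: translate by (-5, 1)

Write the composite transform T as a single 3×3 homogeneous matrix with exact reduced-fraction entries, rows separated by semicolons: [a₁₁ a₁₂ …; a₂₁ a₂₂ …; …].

T = [-1 0 -5; 0 -1 1; 0 0 1]

T1 = [-1 0 0; 0 1 0; 0 0 1]
T2·T1 = [-1 0 0; 0 -1 0; 0 0 1]
T3·…·T1 = [-1 0 -5; 0 -1 1; 0 0 1]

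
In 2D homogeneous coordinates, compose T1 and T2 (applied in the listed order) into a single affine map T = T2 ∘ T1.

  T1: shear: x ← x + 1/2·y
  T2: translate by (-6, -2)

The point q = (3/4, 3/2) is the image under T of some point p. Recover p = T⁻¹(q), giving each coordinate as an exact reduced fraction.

T1 = [1 1/2 0; 0 1 0; 0 0 1]
T2·T1 = [1 1/2 -6; 0 1 -2; 0 0 1]
det M = 1; M⁻¹ = [1 -1/2 5; 0 1 2; 0 0 1]
M⁻¹ · (3/4, 3/2)ᵀ = (5, 7/2)ᵀ

p = (5, 7/2)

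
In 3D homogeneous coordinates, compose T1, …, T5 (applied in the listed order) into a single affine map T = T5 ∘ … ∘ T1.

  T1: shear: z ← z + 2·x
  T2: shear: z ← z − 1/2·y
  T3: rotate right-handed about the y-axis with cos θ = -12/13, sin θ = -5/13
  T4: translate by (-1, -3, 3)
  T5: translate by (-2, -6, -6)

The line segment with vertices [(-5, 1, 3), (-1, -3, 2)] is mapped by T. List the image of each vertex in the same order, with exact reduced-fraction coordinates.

T1 shear: z ← z + 2·x: (-5, 1, 3) → (-5, 1, -7); (-1, -3, 2) → (-1, -3, 0)
T2 shear: z ← z − 1/2·y: (-5, 1, -7) → (-5, 1, -15/2); (-1, -3, 0) → (-1, -3, 3/2)
T3 rotate right-handed about the y-axis with cos θ = -12/13, sin θ = -5/13: (-5, 1, -15/2) → (15/2, 1, 5); (-1, -3, 3/2) → (9/26, -3, -23/13)
T4 translate by (-1, -3, 3): (15/2, 1, 5) → (13/2, -2, 8); (9/26, -3, -23/13) → (-17/26, -6, 16/13)
T5 translate by (-2, -6, -6): (13/2, -2, 8) → (9/2, -8, 2); (-17/26, -6, 16/13) → (-69/26, -12, -62/13)

image vertices: (9/2, -8, 2), (-69/26, -12, -62/13)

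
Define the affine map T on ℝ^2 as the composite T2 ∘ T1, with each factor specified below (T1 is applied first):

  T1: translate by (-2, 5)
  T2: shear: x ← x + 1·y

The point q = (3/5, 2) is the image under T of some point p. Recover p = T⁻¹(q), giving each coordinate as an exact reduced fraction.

p = (3/5, -3)

T1 = [1 0 -2; 0 1 5; 0 0 1]
T2·T1 = [1 1 3; 0 1 5; 0 0 1]
det M = 1; M⁻¹ = [1 -1 2; 0 1 -5; 0 0 1]
M⁻¹ · (3/5, 2)ᵀ = (3/5, -3)ᵀ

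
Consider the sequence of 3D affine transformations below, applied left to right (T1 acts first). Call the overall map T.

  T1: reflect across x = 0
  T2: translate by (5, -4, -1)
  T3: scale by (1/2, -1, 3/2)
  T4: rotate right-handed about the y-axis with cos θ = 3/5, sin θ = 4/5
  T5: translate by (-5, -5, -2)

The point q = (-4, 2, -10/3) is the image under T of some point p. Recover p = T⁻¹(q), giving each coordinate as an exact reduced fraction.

p = (5/3, -3, 1)

T1 = [-1 0 0 0; 0 1 0 0; 0 0 1 0; 0 0 0 1]
T2·T1 = [-1 0 0 5; 0 1 0 -4; 0 0 1 -1; 0 0 0 1]
T3·…·T1 = [-1/2 0 0 5/2; 0 -1 0 4; 0 0 3/2 -3/2; 0 0 0 1]
T4·…·T1 = [-3/10 0 6/5 3/10; 0 -1 0 4; 2/5 0 9/10 -29/10; 0 0 0 1]
T5·…·T1 = [-3/10 0 6/5 -47/10; 0 -1 0 -1; 2/5 0 9/10 -49/10; 0 0 0 1]
det M = 3/4; M⁻¹ = [-6/5 0 8/5 11/5; 0 -1 0 -1; 8/15 0 2/5 67/15; 0 0 0 1]
M⁻¹ · (-4, 2, -10/3)ᵀ = (5/3, -3, 1)ᵀ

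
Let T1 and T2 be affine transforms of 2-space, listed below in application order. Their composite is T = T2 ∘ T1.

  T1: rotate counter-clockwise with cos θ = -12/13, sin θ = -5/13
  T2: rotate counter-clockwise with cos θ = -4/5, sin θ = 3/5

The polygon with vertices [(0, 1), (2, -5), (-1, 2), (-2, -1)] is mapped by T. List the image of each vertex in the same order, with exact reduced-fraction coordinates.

T1 rotate counter-clockwise with cos θ = -12/13, sin θ = -5/13: (0, 1) → (5/13, -12/13); (2, -5) → (-49/13, 50/13); (-1, 2) → (22/13, -19/13); (-2, -1) → (19/13, 22/13)
T2 rotate counter-clockwise with cos θ = -4/5, sin θ = 3/5: (5/13, -12/13) → (16/65, 63/65); (-49/13, 50/13) → (46/65, -347/65); (22/13, -19/13) → (-31/65, 142/65); (19/13, 22/13) → (-142/65, -31/65)

image vertices: (16/65, 63/65), (46/65, -347/65), (-31/65, 142/65), (-142/65, -31/65)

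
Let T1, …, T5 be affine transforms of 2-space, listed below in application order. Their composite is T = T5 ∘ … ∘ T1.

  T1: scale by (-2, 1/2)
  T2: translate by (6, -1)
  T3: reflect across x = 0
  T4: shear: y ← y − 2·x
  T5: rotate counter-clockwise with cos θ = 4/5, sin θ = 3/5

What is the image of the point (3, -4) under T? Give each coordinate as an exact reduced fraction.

T1 scale by (-2, 1/2): (3, -4) → (-6, -2)
T2 translate by (6, -1): (-6, -2) → (0, -3)
T3 reflect across x = 0: (0, -3) → (0, -3)
T4 shear: y ← y − 2·x: (0, -3) → (0, -3)
T5 rotate counter-clockwise with cos θ = 4/5, sin θ = 3/5: (0, -3) → (9/5, -12/5)

T(p) = (9/5, -12/5)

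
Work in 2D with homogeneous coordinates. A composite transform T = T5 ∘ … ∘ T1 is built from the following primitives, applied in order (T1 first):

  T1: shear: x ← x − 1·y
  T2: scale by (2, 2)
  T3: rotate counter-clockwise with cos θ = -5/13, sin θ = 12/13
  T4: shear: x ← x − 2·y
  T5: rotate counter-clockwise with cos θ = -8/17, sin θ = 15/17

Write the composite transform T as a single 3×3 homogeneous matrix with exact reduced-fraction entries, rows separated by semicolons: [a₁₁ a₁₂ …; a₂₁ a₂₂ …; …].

T = [8/17 6/17 0; -1062/221 1082/221 0; 0 0 1]

T1 = [1 -1 0; 0 1 0; 0 0 1]
T2·T1 = [2 -2 0; 0 2 0; 0 0 1]
T3·…·T1 = [-10/13 -14/13 0; 24/13 -34/13 0; 0 0 1]
T4·…·T1 = [-58/13 54/13 0; 24/13 -34/13 0; 0 0 1]
T5·…·T1 = [8/17 6/17 0; -1062/221 1082/221 0; 0 0 1]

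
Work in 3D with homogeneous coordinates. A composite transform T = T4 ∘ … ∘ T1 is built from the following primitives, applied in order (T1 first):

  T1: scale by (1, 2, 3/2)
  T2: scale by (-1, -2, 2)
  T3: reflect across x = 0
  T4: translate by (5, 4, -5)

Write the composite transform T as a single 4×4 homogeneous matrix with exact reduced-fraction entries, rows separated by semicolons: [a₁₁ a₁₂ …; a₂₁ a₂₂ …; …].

T1 = [1 0 0 0; 0 2 0 0; 0 0 3/2 0; 0 0 0 1]
T2·T1 = [-1 0 0 0; 0 -4 0 0; 0 0 3 0; 0 0 0 1]
T3·…·T1 = [1 0 0 0; 0 -4 0 0; 0 0 3 0; 0 0 0 1]
T4·…·T1 = [1 0 0 5; 0 -4 0 4; 0 0 3 -5; 0 0 0 1]

T = [1 0 0 5; 0 -4 0 4; 0 0 3 -5; 0 0 0 1]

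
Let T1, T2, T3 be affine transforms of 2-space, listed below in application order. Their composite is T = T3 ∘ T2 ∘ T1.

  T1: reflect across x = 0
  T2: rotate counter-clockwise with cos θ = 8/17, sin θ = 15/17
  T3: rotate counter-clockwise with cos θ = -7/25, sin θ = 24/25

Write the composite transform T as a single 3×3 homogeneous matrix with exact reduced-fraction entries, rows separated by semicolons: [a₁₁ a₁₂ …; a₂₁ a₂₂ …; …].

T1 = [-1 0 0; 0 1 0; 0 0 1]
T2·T1 = [-8/17 -15/17 0; -15/17 8/17 0; 0 0 1]
T3·…·T1 = [416/425 -87/425 0; -87/425 -416/425 0; 0 0 1]

T = [416/425 -87/425 0; -87/425 -416/425 0; 0 0 1]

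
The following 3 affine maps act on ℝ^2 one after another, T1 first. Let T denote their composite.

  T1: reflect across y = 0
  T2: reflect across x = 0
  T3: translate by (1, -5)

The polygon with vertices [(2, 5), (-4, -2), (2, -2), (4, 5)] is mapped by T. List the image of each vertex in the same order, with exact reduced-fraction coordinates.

image vertices: (-1, -10), (5, -3), (-1, -3), (-3, -10)

T1 reflect across y = 0: (2, 5) → (2, -5); (-4, -2) → (-4, 2); (2, -2) → (2, 2); (4, 5) → (4, -5)
T2 reflect across x = 0: (2, -5) → (-2, -5); (-4, 2) → (4, 2); (2, 2) → (-2, 2); (4, -5) → (-4, -5)
T3 translate by (1, -5): (-2, -5) → (-1, -10); (4, 2) → (5, -3); (-2, 2) → (-1, -3); (-4, -5) → (-3, -10)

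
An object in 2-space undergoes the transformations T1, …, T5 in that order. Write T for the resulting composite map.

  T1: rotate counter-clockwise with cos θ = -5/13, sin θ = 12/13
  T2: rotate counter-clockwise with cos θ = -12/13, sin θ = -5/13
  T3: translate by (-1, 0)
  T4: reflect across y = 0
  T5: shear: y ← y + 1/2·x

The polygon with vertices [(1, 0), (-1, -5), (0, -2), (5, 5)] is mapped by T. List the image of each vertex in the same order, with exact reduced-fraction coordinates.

image vertices: (-49/169, 189/338), (-68/13, 3/13), (-407/169, 73/338), (1026/169, 508/169)

T1 rotate counter-clockwise with cos θ = -5/13, sin θ = 12/13: (1, 0) → (-5/13, 12/13); (-1, -5) → (5, 1); (0, -2) → (24/13, 10/13); (5, 5) → (-85/13, 35/13)
T2 rotate counter-clockwise with cos θ = -12/13, sin θ = -5/13: (-5/13, 12/13) → (120/169, -119/169); (5, 1) → (-55/13, -37/13); (24/13, 10/13) → (-238/169, -240/169); (-85/13, 35/13) → (1195/169, 5/169)
T3 translate by (-1, 0): (120/169, -119/169) → (-49/169, -119/169); (-55/13, -37/13) → (-68/13, -37/13); (-238/169, -240/169) → (-407/169, -240/169); (1195/169, 5/169) → (1026/169, 5/169)
T4 reflect across y = 0: (-49/169, -119/169) → (-49/169, 119/169); (-68/13, -37/13) → (-68/13, 37/13); (-407/169, -240/169) → (-407/169, 240/169); (1026/169, 5/169) → (1026/169, -5/169)
T5 shear: y ← y + 1/2·x: (-49/169, 119/169) → (-49/169, 189/338); (-68/13, 37/13) → (-68/13, 3/13); (-407/169, 240/169) → (-407/169, 73/338); (1026/169, -5/169) → (1026/169, 508/169)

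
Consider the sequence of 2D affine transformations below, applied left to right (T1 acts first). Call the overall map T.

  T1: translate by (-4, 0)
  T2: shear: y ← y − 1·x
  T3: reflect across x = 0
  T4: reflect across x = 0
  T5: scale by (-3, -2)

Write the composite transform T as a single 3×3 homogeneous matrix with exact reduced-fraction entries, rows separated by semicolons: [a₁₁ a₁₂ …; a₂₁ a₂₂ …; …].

T1 = [1 0 -4; 0 1 0; 0 0 1]
T2·T1 = [1 0 -4; -1 1 4; 0 0 1]
T3·…·T1 = [-1 0 4; -1 1 4; 0 0 1]
T4·…·T1 = [1 0 -4; -1 1 4; 0 0 1]
T5·…·T1 = [-3 0 12; 2 -2 -8; 0 0 1]

T = [-3 0 12; 2 -2 -8; 0 0 1]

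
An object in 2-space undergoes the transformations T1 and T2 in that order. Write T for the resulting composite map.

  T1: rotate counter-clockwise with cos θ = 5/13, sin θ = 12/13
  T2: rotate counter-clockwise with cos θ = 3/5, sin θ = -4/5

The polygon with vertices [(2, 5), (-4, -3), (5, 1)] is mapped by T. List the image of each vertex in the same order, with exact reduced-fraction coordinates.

image vertices: (46/65, 347/65), (-204/65, -253/65), (23/5, 11/5)

T1 rotate counter-clockwise with cos θ = 5/13, sin θ = 12/13: (2, 5) → (-50/13, 49/13); (-4, -3) → (16/13, -63/13); (5, 1) → (1, 5)
T2 rotate counter-clockwise with cos θ = 3/5, sin θ = -4/5: (-50/13, 49/13) → (46/65, 347/65); (16/13, -63/13) → (-204/65, -253/65); (1, 5) → (23/5, 11/5)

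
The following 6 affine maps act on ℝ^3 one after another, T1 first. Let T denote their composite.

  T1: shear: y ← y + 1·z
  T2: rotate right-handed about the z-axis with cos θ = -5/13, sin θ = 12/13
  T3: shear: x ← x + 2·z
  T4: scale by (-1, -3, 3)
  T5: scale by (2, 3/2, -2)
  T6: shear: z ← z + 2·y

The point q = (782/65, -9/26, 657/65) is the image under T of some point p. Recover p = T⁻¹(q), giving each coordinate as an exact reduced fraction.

p = (1, 4, -9/5)

T1 = [1 0 0 0; 0 1 1 0; 0 0 1 0; 0 0 0 1]
T2·T1 = [-5/13 -12/13 -12/13 0; 12/13 -5/13 -5/13 0; 0 0 1 0; 0 0 0 1]
T3·…·T1 = [-5/13 -12/13 14/13 0; 12/13 -5/13 -5/13 0; 0 0 1 0; 0 0 0 1]
T4·…·T1 = [5/13 12/13 -14/13 0; -36/13 15/13 15/13 0; 0 0 3 0; 0 0 0 1]
T5·…·T1 = [10/13 24/13 -28/13 0; -54/13 45/26 45/26 0; 0 0 -6 0; 0 0 0 1]
T6·…·T1 = [10/13 24/13 -28/13 0; -54/13 45/26 45/26 0; -108/13 45/13 -33/13 0; 0 0 0 1]
det M = -54; M⁻¹ = [5/26 2/39 -5/39 0; 6/13 43/117 -11/78 0; 0 1/3 -1/6 0; 0 0 0 1]
M⁻¹ · (782/65, -9/26, 657/65)ᵀ = (1, 4, -9/5)ᵀ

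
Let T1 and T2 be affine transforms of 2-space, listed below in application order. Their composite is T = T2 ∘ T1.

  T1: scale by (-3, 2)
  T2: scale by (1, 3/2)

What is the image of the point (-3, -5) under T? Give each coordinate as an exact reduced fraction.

T(p) = (9, -15)

T1 scale by (-3, 2): (-3, -5) → (9, -10)
T2 scale by (1, 3/2): (9, -10) → (9, -15)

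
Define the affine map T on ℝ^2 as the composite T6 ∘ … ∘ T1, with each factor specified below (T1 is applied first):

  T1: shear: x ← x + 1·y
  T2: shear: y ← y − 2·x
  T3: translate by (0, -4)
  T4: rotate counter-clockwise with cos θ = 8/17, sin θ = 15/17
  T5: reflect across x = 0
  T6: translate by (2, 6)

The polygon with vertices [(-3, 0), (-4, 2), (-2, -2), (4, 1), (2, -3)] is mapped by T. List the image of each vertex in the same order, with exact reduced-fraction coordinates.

T1 shear: x ← x + 1·y: (-3, 0) → (-3, 0); (-4, 2) → (-2, 2); (-2, -2) → (-4, -2); (4, 1) → (5, 1); (2, -3) → (-1, -3)
T2 shear: y ← y − 2·x: (-3, 0) → (-3, 6); (-2, 2) → (-2, 6); (-4, -2) → (-4, 6); (5, 1) → (5, -9); (-1, -3) → (-1, -1)
T3 translate by (0, -4): (-3, 6) → (-3, 2); (-2, 6) → (-2, 2); (-4, 6) → (-4, 2); (5, -9) → (5, -13); (-1, -1) → (-1, -5)
T4 rotate counter-clockwise with cos θ = 8/17, sin θ = 15/17: (-3, 2) → (-54/17, -29/17); (-2, 2) → (-46/17, -14/17); (-4, 2) → (-62/17, -44/17); (5, -13) → (235/17, -29/17); (-1, -5) → (67/17, -55/17)
T5 reflect across x = 0: (-54/17, -29/17) → (54/17, -29/17); (-46/17, -14/17) → (46/17, -14/17); (-62/17, -44/17) → (62/17, -44/17); (235/17, -29/17) → (-235/17, -29/17); (67/17, -55/17) → (-67/17, -55/17)
T6 translate by (2, 6): (54/17, -29/17) → (88/17, 73/17); (46/17, -14/17) → (80/17, 88/17); (62/17, -44/17) → (96/17, 58/17); (-235/17, -29/17) → (-201/17, 73/17); (-67/17, -55/17) → (-33/17, 47/17)

image vertices: (88/17, 73/17), (80/17, 88/17), (96/17, 58/17), (-201/17, 73/17), (-33/17, 47/17)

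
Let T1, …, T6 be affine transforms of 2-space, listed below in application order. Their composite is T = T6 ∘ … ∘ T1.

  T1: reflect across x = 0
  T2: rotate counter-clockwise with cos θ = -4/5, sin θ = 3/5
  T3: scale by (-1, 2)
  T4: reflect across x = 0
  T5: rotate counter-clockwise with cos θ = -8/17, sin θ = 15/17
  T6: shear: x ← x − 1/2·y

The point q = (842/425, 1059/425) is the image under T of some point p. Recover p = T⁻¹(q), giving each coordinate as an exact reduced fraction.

p = (7/4, 6/5)

T1 = [-1 0 0; 0 1 0; 0 0 1]
T2·T1 = [4/5 -3/5 0; -3/5 -4/5 0; 0 0 1]
T3·…·T1 = [-4/5 3/5 0; -6/5 -8/5 0; 0 0 1]
T4·…·T1 = [4/5 -3/5 0; -6/5 -8/5 0; 0 0 1]
T5·…·T1 = [58/85 144/85 0; 108/85 19/85 0; 0 0 1]
T6·…·T1 = [4/85 269/170 0; 108/85 19/85 0; 0 0 1]
det M = -2; M⁻¹ = [-19/170 269/340 0; 54/85 -2/85 0; 0 0 1]
M⁻¹ · (842/425, 1059/425)ᵀ = (7/4, 6/5)ᵀ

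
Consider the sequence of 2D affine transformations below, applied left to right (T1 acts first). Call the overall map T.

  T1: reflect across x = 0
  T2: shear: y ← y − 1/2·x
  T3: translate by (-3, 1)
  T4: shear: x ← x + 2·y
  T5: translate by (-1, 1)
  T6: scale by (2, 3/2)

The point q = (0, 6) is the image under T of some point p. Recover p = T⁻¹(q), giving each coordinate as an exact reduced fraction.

T1 = [-1 0 0; 0 1 0; 0 0 1]
T2·T1 = [-1 0 0; 1/2 1 0; 0 0 1]
T3·…·T1 = [-1 0 -3; 1/2 1 1; 0 0 1]
T4·…·T1 = [0 2 -1; 1/2 1 1; 0 0 1]
T5·…·T1 = [0 2 -2; 1/2 1 2; 0 0 1]
T6·…·T1 = [0 4 -4; 3/4 3/2 3; 0 0 1]
det M = -3; M⁻¹ = [-1/2 4/3 -6; 1/4 0 1; 0 0 1]
M⁻¹ · (0, 6)ᵀ = (2, 1)ᵀ

p = (2, 1)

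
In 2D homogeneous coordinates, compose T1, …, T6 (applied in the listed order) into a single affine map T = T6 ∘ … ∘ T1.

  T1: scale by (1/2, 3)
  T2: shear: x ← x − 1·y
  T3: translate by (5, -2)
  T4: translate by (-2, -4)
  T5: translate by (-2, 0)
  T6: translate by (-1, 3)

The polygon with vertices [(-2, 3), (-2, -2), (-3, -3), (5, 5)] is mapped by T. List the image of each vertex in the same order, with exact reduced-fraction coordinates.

image vertices: (-10, 6), (5, -9), (15/2, -12), (-25/2, 12)

T1 scale by (1/2, 3): (-2, 3) → (-1, 9); (-2, -2) → (-1, -6); (-3, -3) → (-3/2, -9); (5, 5) → (5/2, 15)
T2 shear: x ← x − 1·y: (-1, 9) → (-10, 9); (-1, -6) → (5, -6); (-3/2, -9) → (15/2, -9); (5/2, 15) → (-25/2, 15)
T3 translate by (5, -2): (-10, 9) → (-5, 7); (5, -6) → (10, -8); (15/2, -9) → (25/2, -11); (-25/2, 15) → (-15/2, 13)
T4 translate by (-2, -4): (-5, 7) → (-7, 3); (10, -8) → (8, -12); (25/2, -11) → (21/2, -15); (-15/2, 13) → (-19/2, 9)
T5 translate by (-2, 0): (-7, 3) → (-9, 3); (8, -12) → (6, -12); (21/2, -15) → (17/2, -15); (-19/2, 9) → (-23/2, 9)
T6 translate by (-1, 3): (-9, 3) → (-10, 6); (6, -12) → (5, -9); (17/2, -15) → (15/2, -12); (-23/2, 9) → (-25/2, 12)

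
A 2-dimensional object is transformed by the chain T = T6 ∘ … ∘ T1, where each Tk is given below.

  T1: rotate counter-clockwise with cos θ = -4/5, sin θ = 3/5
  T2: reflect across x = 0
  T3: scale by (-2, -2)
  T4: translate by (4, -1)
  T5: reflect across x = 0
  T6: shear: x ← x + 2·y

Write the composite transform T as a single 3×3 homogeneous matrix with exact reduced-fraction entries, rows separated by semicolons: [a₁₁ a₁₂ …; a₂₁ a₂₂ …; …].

T = [-4/5 22/5 -6; -6/5 8/5 -1; 0 0 1]

T1 = [-4/5 -3/5 0; 3/5 -4/5 0; 0 0 1]
T2·T1 = [4/5 3/5 0; 3/5 -4/5 0; 0 0 1]
T3·…·T1 = [-8/5 -6/5 0; -6/5 8/5 0; 0 0 1]
T4·…·T1 = [-8/5 -6/5 4; -6/5 8/5 -1; 0 0 1]
T5·…·T1 = [8/5 6/5 -4; -6/5 8/5 -1; 0 0 1]
T6·…·T1 = [-4/5 22/5 -6; -6/5 8/5 -1; 0 0 1]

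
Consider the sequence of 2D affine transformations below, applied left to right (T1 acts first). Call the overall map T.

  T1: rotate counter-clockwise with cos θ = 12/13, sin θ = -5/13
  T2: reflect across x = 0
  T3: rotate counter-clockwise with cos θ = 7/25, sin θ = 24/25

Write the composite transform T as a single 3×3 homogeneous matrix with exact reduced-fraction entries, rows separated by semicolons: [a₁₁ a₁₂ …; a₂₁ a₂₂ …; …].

T = [36/325 -323/325 0; -323/325 -36/325 0; 0 0 1]

T1 = [12/13 5/13 0; -5/13 12/13 0; 0 0 1]
T2·T1 = [-12/13 -5/13 0; -5/13 12/13 0; 0 0 1]
T3·…·T1 = [36/325 -323/325 0; -323/325 -36/325 0; 0 0 1]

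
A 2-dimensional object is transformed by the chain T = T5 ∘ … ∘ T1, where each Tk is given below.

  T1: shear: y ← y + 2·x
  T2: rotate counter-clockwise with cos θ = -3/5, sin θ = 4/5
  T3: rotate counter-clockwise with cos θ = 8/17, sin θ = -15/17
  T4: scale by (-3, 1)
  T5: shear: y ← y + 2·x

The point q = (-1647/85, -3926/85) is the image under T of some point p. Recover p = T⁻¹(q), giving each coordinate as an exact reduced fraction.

p = (-4, -1)

T1 = [1 0 0; 2 1 0; 0 0 1]
T2·T1 = [-11/5 -4/5 0; -2/5 -3/5 0; 0 0 1]
T3·…·T1 = [-118/85 -77/85 0; 149/85 36/85 0; 0 0 1]
T4·…·T1 = [354/85 231/85 0; 149/85 36/85 0; 0 0 1]
T5·…·T1 = [354/85 231/85 0; 857/85 498/85 0; 0 0 1]
det M = -3; M⁻¹ = [-166/85 77/85 0; 857/255 -118/85 0; 0 0 1]
M⁻¹ · (-1647/85, -3926/85)ᵀ = (-4, -1)ᵀ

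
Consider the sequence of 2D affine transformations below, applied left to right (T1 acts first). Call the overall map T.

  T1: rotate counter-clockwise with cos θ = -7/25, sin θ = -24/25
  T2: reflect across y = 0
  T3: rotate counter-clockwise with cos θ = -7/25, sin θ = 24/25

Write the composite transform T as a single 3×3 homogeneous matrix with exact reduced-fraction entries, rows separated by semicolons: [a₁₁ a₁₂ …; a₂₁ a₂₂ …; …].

T = [-527/625 -336/625 0; -336/625 527/625 0; 0 0 1]

T1 = [-7/25 24/25 0; -24/25 -7/25 0; 0 0 1]
T2·T1 = [-7/25 24/25 0; 24/25 7/25 0; 0 0 1]
T3·…·T1 = [-527/625 -336/625 0; -336/625 527/625 0; 0 0 1]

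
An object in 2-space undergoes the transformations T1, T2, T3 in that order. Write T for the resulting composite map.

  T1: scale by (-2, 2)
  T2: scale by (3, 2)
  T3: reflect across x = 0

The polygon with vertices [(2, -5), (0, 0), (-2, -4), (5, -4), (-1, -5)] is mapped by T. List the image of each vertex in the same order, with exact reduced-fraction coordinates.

image vertices: (12, -20), (0, 0), (-12, -16), (30, -16), (-6, -20)

T1 scale by (-2, 2): (2, -5) → (-4, -10); (0, 0) → (0, 0); (-2, -4) → (4, -8); (5, -4) → (-10, -8); (-1, -5) → (2, -10)
T2 scale by (3, 2): (-4, -10) → (-12, -20); (0, 0) → (0, 0); (4, -8) → (12, -16); (-10, -8) → (-30, -16); (2, -10) → (6, -20)
T3 reflect across x = 0: (-12, -20) → (12, -20); (0, 0) → (0, 0); (12, -16) → (-12, -16); (-30, -16) → (30, -16); (6, -20) → (-6, -20)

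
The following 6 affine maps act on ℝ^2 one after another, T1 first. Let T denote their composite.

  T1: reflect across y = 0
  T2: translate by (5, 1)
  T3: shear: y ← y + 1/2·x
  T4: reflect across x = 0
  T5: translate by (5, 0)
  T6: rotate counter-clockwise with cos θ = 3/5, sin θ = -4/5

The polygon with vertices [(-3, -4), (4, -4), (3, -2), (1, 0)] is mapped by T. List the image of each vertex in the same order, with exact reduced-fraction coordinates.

T1 reflect across y = 0: (-3, -4) → (-3, 4); (4, -4) → (4, 4); (3, -2) → (3, 2); (1, 0) → (1, 0)
T2 translate by (5, 1): (-3, 4) → (2, 5); (4, 4) → (9, 5); (3, 2) → (8, 3); (1, 0) → (6, 1)
T3 shear: y ← y + 1/2·x: (2, 5) → (2, 6); (9, 5) → (9, 19/2); (8, 3) → (8, 7); (6, 1) → (6, 4)
T4 reflect across x = 0: (2, 6) → (-2, 6); (9, 19/2) → (-9, 19/2); (8, 7) → (-8, 7); (6, 4) → (-6, 4)
T5 translate by (5, 0): (-2, 6) → (3, 6); (-9, 19/2) → (-4, 19/2); (-8, 7) → (-3, 7); (-6, 4) → (-1, 4)
T6 rotate counter-clockwise with cos θ = 3/5, sin θ = -4/5: (3, 6) → (33/5, 6/5); (-4, 19/2) → (26/5, 89/10); (-3, 7) → (19/5, 33/5); (-1, 4) → (13/5, 16/5)

image vertices: (33/5, 6/5), (26/5, 89/10), (19/5, 33/5), (13/5, 16/5)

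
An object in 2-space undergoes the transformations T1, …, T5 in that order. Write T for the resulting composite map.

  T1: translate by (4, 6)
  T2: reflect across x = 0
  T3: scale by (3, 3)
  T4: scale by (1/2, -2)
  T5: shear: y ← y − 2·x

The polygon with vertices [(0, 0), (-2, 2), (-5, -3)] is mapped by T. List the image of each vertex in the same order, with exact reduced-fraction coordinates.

image vertices: (-6, -24), (-3, -42), (3/2, -21)

T1 translate by (4, 6): (0, 0) → (4, 6); (-2, 2) → (2, 8); (-5, -3) → (-1, 3)
T2 reflect across x = 0: (4, 6) → (-4, 6); (2, 8) → (-2, 8); (-1, 3) → (1, 3)
T3 scale by (3, 3): (-4, 6) → (-12, 18); (-2, 8) → (-6, 24); (1, 3) → (3, 9)
T4 scale by (1/2, -2): (-12, 18) → (-6, -36); (-6, 24) → (-3, -48); (3, 9) → (3/2, -18)
T5 shear: y ← y − 2·x: (-6, -36) → (-6, -24); (-3, -48) → (-3, -42); (3/2, -18) → (3/2, -21)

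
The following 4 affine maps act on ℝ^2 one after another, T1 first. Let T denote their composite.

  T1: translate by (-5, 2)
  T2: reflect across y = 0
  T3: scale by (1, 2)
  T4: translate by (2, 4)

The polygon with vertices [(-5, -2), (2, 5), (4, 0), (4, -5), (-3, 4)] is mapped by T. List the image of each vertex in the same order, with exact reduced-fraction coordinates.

image vertices: (-8, 4), (-1, -10), (1, 0), (1, 10), (-6, -8)

T1 translate by (-5, 2): (-5, -2) → (-10, 0); (2, 5) → (-3, 7); (4, 0) → (-1, 2); (4, -5) → (-1, -3); (-3, 4) → (-8, 6)
T2 reflect across y = 0: (-10, 0) → (-10, 0); (-3, 7) → (-3, -7); (-1, 2) → (-1, -2); (-1, -3) → (-1, 3); (-8, 6) → (-8, -6)
T3 scale by (1, 2): (-10, 0) → (-10, 0); (-3, -7) → (-3, -14); (-1, -2) → (-1, -4); (-1, 3) → (-1, 6); (-8, -6) → (-8, -12)
T4 translate by (2, 4): (-10, 0) → (-8, 4); (-3, -14) → (-1, -10); (-1, -4) → (1, 0); (-1, 6) → (1, 10); (-8, -12) → (-6, -8)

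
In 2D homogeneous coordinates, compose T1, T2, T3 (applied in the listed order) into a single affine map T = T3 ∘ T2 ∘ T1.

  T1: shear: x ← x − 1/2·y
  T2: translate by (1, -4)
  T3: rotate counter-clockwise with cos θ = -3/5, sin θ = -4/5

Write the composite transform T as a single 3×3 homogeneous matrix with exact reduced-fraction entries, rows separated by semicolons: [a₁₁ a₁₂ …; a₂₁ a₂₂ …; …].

T = [-3/5 11/10 -19/5; -4/5 -1/5 8/5; 0 0 1]

T1 = [1 -1/2 0; 0 1 0; 0 0 1]
T2·T1 = [1 -1/2 1; 0 1 -4; 0 0 1]
T3·…·T1 = [-3/5 11/10 -19/5; -4/5 -1/5 8/5; 0 0 1]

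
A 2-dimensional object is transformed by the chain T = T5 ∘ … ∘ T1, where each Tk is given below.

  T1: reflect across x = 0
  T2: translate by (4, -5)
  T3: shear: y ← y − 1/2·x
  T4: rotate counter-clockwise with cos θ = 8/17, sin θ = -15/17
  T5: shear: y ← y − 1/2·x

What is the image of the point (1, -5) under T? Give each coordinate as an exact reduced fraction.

T1 reflect across x = 0: (1, -5) → (-1, -5)
T2 translate by (4, -5): (-1, -5) → (3, -10)
T3 shear: y ← y − 1/2·x: (3, -10) → (3, -23/2)
T4 rotate counter-clockwise with cos θ = 8/17, sin θ = -15/17: (3, -23/2) → (-297/34, -137/17)
T5 shear: y ← y − 1/2·x: (-297/34, -137/17) → (-297/34, -251/68)

T(p) = (-297/34, -251/68)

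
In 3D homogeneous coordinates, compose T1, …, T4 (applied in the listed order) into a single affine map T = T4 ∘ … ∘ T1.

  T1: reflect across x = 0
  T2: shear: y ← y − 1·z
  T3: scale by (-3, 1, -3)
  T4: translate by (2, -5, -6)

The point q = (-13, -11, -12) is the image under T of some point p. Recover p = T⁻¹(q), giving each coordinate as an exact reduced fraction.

p = (-5, -4, 2)

T1 = [-1 0 0 0; 0 1 0 0; 0 0 1 0; 0 0 0 1]
T2·T1 = [-1 0 0 0; 0 1 -1 0; 0 0 1 0; 0 0 0 1]
T3·…·T1 = [3 0 0 0; 0 1 -1 0; 0 0 -3 0; 0 0 0 1]
T4·…·T1 = [3 0 0 2; 0 1 -1 -5; 0 0 -3 -6; 0 0 0 1]
det M = -9; M⁻¹ = [1/3 0 0 -2/3; 0 1 -1/3 3; 0 0 -1/3 -2; 0 0 0 1]
M⁻¹ · (-13, -11, -12)ᵀ = (-5, -4, 2)ᵀ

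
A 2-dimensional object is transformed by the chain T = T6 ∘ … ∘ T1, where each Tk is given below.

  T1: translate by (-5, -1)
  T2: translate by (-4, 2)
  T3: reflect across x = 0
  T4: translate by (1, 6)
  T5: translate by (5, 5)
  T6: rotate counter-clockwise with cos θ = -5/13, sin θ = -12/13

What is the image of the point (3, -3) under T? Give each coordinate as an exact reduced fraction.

T1 translate by (-5, -1): (3, -3) → (-2, -4)
T2 translate by (-4, 2): (-2, -4) → (-6, -2)
T3 reflect across x = 0: (-6, -2) → (6, -2)
T4 translate by (1, 6): (6, -2) → (7, 4)
T5 translate by (5, 5): (7, 4) → (12, 9)
T6 rotate counter-clockwise with cos θ = -5/13, sin θ = -12/13: (12, 9) → (48/13, -189/13)

T(p) = (48/13, -189/13)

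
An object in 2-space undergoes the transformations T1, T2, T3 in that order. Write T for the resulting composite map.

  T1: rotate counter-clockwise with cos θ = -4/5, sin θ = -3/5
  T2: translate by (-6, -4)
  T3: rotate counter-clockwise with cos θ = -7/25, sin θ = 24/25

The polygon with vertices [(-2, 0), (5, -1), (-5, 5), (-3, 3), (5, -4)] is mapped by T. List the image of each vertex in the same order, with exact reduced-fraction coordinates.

T1 rotate counter-clockwise with cos θ = -4/5, sin θ = -3/5: (-2, 0) → (8/5, 6/5); (5, -1) → (-23/5, -11/5); (-5, 5) → (7, -1); (-3, 3) → (21/5, -3/5); (5, -4) → (-32/5, 1/5)
T2 translate by (-6, -4): (8/5, 6/5) → (-22/5, -14/5); (-23/5, -11/5) → (-53/5, -31/5); (7, -1) → (1, -5); (21/5, -3/5) → (-9/5, -23/5); (-32/5, 1/5) → (-62/5, -19/5)
T3 rotate counter-clockwise with cos θ = -7/25, sin θ = 24/25: (-22/5, -14/5) → (98/25, -86/25); (-53/5, -31/5) → (223/25, -211/25); (1, -5) → (113/25, 59/25); (-9/5, -23/5) → (123/25, -11/25); (-62/5, -19/5) → (178/25, -271/25)

image vertices: (98/25, -86/25), (223/25, -211/25), (113/25, 59/25), (123/25, -11/25), (178/25, -271/25)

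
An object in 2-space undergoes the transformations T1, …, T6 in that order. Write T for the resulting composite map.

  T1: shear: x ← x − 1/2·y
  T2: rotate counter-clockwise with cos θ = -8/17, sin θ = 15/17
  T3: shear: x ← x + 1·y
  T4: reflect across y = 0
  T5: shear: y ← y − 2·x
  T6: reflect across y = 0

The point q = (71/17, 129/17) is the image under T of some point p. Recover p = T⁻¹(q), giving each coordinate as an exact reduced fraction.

p = (-5, -4)

T1 = [1 -1/2 0; 0 1 0; 0 0 1]
T2·T1 = [-8/17 -11/17 0; 15/17 -31/34 0; 0 0 1]
T3·…·T1 = [7/17 -53/34 0; 15/17 -31/34 0; 0 0 1]
T4·…·T1 = [7/17 -53/34 0; -15/17 31/34 0; 0 0 1]
T5·…·T1 = [7/17 -53/34 0; -29/17 137/34 0; 0 0 1]
T6·…·T1 = [7/17 -53/34 0; 29/17 -137/34 0; 0 0 1]
det M = 1; M⁻¹ = [-137/34 53/34 0; -29/17 7/17 0; 0 0 1]
M⁻¹ · (71/17, 129/17)ᵀ = (-5, -4)ᵀ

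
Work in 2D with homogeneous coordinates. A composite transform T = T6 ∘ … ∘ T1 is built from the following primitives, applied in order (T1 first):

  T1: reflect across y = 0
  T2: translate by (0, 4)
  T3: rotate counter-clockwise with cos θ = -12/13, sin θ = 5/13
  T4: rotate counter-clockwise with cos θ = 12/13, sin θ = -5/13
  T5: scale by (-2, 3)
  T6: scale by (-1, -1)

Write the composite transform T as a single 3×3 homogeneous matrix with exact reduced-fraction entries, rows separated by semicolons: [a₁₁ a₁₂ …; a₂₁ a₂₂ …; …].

T1 = [1 0 0; 0 -1 0; 0 0 1]
T2·T1 = [1 0 0; 0 -1 4; 0 0 1]
T3·…·T1 = [-12/13 5/13 -20/13; 5/13 12/13 -48/13; 0 0 1]
T4·…·T1 = [-119/169 120/169 -480/169; 120/169 119/169 -476/169; 0 0 1]
T5·…·T1 = [238/169 -240/169 960/169; 360/169 357/169 -1428/169; 0 0 1]
T6·…·T1 = [-238/169 240/169 -960/169; -360/169 -357/169 1428/169; 0 0 1]

T = [-238/169 240/169 -960/169; -360/169 -357/169 1428/169; 0 0 1]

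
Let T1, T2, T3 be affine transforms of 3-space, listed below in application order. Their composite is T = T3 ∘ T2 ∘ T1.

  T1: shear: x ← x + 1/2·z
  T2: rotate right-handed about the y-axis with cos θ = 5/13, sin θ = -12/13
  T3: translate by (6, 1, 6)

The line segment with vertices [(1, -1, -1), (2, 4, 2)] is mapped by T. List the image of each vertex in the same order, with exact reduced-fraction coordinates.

T1 shear: x ← x + 1/2·z: (1, -1, -1) → (1/2, -1, -1); (2, 4, 2) → (3, 4, 2)
T2 rotate right-handed about the y-axis with cos θ = 5/13, sin θ = -12/13: (1/2, -1, -1) → (29/26, -1, 1/13); (3, 4, 2) → (-9/13, 4, 46/13)
T3 translate by (6, 1, 6): (29/26, -1, 1/13) → (185/26, 0, 79/13); (-9/13, 4, 46/13) → (69/13, 5, 124/13)

image vertices: (185/26, 0, 79/13), (69/13, 5, 124/13)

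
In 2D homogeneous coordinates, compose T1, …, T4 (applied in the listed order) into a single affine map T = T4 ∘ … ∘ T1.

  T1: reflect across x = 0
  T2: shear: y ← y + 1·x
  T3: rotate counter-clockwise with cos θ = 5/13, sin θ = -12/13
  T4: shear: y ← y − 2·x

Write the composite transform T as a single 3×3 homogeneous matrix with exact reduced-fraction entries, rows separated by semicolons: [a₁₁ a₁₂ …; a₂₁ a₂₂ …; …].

T1 = [-1 0 0; 0 1 0; 0 0 1]
T2·T1 = [-1 0 0; -1 1 0; 0 0 1]
T3·…·T1 = [-17/13 12/13 0; 7/13 5/13 0; 0 0 1]
T4·…·T1 = [-17/13 12/13 0; 41/13 -19/13 0; 0 0 1]

T = [-17/13 12/13 0; 41/13 -19/13 0; 0 0 1]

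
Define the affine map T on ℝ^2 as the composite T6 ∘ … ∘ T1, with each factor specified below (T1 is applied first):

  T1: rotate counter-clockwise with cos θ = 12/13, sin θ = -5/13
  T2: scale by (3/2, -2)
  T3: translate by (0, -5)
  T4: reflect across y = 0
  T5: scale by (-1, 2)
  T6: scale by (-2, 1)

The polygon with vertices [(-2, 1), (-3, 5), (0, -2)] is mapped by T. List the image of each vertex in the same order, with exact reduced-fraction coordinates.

T1 rotate counter-clockwise with cos θ = 12/13, sin θ = -5/13: (-2, 1) → (-19/13, 22/13); (-3, 5) → (-11/13, 75/13); (0, -2) → (-10/13, -24/13)
T2 scale by (3/2, -2): (-19/13, 22/13) → (-57/26, -44/13); (-11/13, 75/13) → (-33/26, -150/13); (-10/13, -24/13) → (-15/13, 48/13)
T3 translate by (0, -5): (-57/26, -44/13) → (-57/26, -109/13); (-33/26, -150/13) → (-33/26, -215/13); (-15/13, 48/13) → (-15/13, -17/13)
T4 reflect across y = 0: (-57/26, -109/13) → (-57/26, 109/13); (-33/26, -215/13) → (-33/26, 215/13); (-15/13, -17/13) → (-15/13, 17/13)
T5 scale by (-1, 2): (-57/26, 109/13) → (57/26, 218/13); (-33/26, 215/13) → (33/26, 430/13); (-15/13, 17/13) → (15/13, 34/13)
T6 scale by (-2, 1): (57/26, 218/13) → (-57/13, 218/13); (33/26, 430/13) → (-33/13, 430/13); (15/13, 34/13) → (-30/13, 34/13)

image vertices: (-57/13, 218/13), (-33/13, 430/13), (-30/13, 34/13)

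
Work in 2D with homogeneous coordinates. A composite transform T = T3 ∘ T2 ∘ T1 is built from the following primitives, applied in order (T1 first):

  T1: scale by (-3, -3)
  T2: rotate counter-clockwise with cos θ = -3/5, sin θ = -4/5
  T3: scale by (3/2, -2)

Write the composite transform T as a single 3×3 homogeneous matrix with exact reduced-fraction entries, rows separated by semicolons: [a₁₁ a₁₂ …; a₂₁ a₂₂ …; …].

T1 = [-3 0 0; 0 -3 0; 0 0 1]
T2·T1 = [9/5 -12/5 0; 12/5 9/5 0; 0 0 1]
T3·…·T1 = [27/10 -18/5 0; -24/5 -18/5 0; 0 0 1]

T = [27/10 -18/5 0; -24/5 -18/5 0; 0 0 1]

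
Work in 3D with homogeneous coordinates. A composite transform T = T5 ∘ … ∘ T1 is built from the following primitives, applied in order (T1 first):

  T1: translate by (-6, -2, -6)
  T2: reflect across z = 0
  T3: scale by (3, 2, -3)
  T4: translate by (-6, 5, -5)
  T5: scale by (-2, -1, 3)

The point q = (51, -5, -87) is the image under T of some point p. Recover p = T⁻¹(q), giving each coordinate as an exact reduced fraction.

T1 = [1 0 0 -6; 0 1 0 -2; 0 0 1 -6; 0 0 0 1]
T2·T1 = [1 0 0 -6; 0 1 0 -2; 0 0 -1 6; 0 0 0 1]
T3·…·T1 = [3 0 0 -18; 0 2 0 -4; 0 0 3 -18; 0 0 0 1]
T4·…·T1 = [3 0 0 -24; 0 2 0 1; 0 0 3 -23; 0 0 0 1]
T5·…·T1 = [-6 0 0 48; 0 -2 0 -1; 0 0 9 -69; 0 0 0 1]
det M = 108; M⁻¹ = [-1/6 0 0 8; 0 -1/2 0 -1/2; 0 0 1/9 23/3; 0 0 0 1]
M⁻¹ · (51, -5, -87)ᵀ = (-1/2, 2, -2)ᵀ

p = (-1/2, 2, -2)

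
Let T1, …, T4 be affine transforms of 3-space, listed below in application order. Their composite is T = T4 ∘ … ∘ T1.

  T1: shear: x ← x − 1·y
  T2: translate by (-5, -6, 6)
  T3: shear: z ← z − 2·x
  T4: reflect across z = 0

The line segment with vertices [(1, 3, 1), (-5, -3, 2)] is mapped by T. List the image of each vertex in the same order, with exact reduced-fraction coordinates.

image vertices: (-7, -3, -21), (-7, -9, -22)

T1 shear: x ← x − 1·y: (1, 3, 1) → (-2, 3, 1); (-5, -3, 2) → (-2, -3, 2)
T2 translate by (-5, -6, 6): (-2, 3, 1) → (-7, -3, 7); (-2, -3, 2) → (-7, -9, 8)
T3 shear: z ← z − 2·x: (-7, -3, 7) → (-7, -3, 21); (-7, -9, 8) → (-7, -9, 22)
T4 reflect across z = 0: (-7, -3, 21) → (-7, -3, -21); (-7, -9, 22) → (-7, -9, -22)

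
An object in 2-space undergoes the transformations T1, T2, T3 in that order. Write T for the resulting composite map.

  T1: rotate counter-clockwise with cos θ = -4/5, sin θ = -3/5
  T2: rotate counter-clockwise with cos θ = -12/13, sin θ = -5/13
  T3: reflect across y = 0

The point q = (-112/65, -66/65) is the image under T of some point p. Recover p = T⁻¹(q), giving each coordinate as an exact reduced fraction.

p = (0, 2)

T1 = [-4/5 3/5 0; -3/5 -4/5 0; 0 0 1]
T2·T1 = [33/65 -56/65 0; 56/65 33/65 0; 0 0 1]
T3·…·T1 = [33/65 -56/65 0; -56/65 -33/65 0; 0 0 1]
det M = -1; M⁻¹ = [33/65 -56/65 0; -56/65 -33/65 0; 0 0 1]
M⁻¹ · (-112/65, -66/65)ᵀ = (0, 2)ᵀ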